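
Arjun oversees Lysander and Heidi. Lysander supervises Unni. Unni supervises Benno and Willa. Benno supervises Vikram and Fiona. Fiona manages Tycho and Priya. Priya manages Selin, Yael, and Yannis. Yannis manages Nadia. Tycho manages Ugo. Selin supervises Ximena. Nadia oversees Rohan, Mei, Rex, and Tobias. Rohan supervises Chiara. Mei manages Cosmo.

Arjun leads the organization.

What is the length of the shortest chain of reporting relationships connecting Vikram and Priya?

Vikram is 1 level below Benno, and Priya is 2 levels below Benno (their lowest common manager). The shortest path runs up from Vikram to Benno and back down to Priya: 1 + 2 = 3 links.

3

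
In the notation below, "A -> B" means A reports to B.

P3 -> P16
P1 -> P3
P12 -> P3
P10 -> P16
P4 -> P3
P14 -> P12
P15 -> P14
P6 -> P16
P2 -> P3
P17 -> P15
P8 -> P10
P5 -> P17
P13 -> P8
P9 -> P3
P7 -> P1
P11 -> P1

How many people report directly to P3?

P3 directly manages P1, P12, P4, P2, P9. That is 5 direct reports.

5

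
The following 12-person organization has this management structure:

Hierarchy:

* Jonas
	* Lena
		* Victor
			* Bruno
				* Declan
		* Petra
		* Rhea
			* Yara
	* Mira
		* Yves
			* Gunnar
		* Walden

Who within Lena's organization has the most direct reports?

Lena

Direct-report counts within Lena's organization: Lena has 3; Rhea has 1; Victor has 1; Bruno has 1. The largest is 3, held by Lena.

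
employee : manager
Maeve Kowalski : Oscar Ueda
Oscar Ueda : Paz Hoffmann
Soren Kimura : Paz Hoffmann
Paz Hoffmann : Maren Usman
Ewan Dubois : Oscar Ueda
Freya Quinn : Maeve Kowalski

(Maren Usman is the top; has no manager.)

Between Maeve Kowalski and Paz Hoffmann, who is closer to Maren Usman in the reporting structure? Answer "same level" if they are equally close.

Paz Hoffmann

Maeve Kowalski is 3 levels below Maren Usman; Paz Hoffmann is 1. Paz Hoffmann is higher.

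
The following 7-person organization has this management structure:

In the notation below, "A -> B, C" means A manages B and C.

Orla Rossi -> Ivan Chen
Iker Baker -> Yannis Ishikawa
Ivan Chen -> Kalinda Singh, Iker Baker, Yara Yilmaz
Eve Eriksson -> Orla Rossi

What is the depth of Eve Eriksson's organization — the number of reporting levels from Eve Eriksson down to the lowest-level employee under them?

The longest chain under Eve Eriksson runs Eve Eriksson → Orla Rossi → Ivan Chen → Iker Baker → Yannis Ishikawa, which is 4 levels below Eve Eriksson.

4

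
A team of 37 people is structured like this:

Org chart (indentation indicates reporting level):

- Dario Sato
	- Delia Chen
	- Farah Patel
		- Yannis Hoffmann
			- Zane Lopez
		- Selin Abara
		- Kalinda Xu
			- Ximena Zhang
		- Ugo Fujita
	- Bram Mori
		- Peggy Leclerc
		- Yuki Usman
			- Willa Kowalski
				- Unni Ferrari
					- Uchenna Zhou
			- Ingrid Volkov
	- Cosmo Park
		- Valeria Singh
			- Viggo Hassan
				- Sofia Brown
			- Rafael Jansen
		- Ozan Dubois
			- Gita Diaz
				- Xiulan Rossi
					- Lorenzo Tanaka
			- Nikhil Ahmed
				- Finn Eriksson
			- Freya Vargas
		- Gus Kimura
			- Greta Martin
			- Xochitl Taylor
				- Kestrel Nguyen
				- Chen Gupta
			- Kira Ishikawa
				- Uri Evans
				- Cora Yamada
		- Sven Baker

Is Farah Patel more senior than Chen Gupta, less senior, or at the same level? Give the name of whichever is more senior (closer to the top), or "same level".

Farah Patel is 1 level below Dario Sato; Chen Gupta is 4. Farah Patel is higher.

Farah Patel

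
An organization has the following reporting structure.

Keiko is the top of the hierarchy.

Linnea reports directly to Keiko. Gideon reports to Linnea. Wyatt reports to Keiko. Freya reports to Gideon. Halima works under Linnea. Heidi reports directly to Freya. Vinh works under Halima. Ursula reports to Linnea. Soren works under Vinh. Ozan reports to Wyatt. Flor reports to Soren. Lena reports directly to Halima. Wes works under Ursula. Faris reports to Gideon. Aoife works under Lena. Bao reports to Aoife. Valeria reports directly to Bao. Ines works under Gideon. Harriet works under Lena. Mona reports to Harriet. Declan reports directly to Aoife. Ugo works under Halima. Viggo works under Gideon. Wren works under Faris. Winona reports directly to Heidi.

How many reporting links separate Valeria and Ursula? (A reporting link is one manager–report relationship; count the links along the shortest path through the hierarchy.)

6

Valeria is 5 levels below Linnea, and Ursula is 1 level below Linnea (their lowest common manager). The shortest path runs up from Valeria to Linnea and back down to Ursula: 5 + 1 = 6 links.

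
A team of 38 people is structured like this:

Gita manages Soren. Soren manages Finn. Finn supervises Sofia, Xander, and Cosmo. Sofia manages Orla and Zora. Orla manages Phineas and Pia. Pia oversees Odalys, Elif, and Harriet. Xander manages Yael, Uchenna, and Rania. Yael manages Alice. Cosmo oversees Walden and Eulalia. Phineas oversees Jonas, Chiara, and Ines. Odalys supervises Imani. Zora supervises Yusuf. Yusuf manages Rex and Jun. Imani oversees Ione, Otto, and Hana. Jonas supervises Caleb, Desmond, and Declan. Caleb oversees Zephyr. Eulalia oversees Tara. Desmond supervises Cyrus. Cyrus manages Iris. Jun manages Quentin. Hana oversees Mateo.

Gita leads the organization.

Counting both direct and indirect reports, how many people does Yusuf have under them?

Yusuf directly manages Rex, Jun. Rex has no reports. Under Jun: Quentin (1). So Yusuf's organization is 2 direct reports plus everyone under them: 1 + 2 = 3.

3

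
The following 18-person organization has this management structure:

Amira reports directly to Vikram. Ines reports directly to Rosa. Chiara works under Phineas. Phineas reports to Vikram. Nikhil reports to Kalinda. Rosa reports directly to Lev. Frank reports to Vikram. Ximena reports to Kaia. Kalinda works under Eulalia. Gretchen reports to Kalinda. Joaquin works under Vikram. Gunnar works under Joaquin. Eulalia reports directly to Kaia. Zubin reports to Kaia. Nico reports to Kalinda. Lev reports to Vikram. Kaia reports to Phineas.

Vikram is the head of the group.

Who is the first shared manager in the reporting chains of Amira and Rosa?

Vikram

Amira's chain of managers is Vikram. Rosa's chain of managers is Lev, Vikram. The first manager that appears in both chains is Vikram.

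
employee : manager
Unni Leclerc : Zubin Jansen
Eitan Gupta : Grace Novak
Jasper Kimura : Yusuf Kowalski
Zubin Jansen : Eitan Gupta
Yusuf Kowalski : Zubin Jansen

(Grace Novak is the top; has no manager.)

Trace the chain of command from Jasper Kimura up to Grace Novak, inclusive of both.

Jasper Kimura reports to Yusuf Kowalski. Yusuf Kowalski reports to Zubin Jansen. Zubin Jansen reports to Eitan Gupta. Eitan Gupta reports to Grace Novak. Grace Novak is at the top.

Jasper Kimura -> Yusuf Kowalski -> Zubin Jansen -> Eitan Gupta -> Grace Novak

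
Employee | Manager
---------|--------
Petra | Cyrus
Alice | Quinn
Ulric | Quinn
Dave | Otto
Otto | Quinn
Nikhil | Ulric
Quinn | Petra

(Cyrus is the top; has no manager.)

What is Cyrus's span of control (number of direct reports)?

1

Cyrus directly manages Petra. That is 1 direct report.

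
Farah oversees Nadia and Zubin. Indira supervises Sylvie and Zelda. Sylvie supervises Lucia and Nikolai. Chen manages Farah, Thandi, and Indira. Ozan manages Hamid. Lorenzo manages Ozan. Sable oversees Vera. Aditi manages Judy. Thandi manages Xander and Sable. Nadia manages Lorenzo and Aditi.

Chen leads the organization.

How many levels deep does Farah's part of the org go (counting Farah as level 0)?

The longest chain under Farah runs Farah → Nadia → Lorenzo → Ozan → Hamid, which is 4 levels below Farah.

4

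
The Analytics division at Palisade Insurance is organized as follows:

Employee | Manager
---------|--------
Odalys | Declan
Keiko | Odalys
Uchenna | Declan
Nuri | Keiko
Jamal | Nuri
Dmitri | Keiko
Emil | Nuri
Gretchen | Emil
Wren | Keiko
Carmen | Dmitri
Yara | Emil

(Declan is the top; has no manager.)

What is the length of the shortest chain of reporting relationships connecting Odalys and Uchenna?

Odalys is 1 level below Declan, and Uchenna is 1 level below Declan (their lowest common manager). The shortest path runs up from Odalys to Declan and back down to Uchenna: 1 + 1 = 2 links.

2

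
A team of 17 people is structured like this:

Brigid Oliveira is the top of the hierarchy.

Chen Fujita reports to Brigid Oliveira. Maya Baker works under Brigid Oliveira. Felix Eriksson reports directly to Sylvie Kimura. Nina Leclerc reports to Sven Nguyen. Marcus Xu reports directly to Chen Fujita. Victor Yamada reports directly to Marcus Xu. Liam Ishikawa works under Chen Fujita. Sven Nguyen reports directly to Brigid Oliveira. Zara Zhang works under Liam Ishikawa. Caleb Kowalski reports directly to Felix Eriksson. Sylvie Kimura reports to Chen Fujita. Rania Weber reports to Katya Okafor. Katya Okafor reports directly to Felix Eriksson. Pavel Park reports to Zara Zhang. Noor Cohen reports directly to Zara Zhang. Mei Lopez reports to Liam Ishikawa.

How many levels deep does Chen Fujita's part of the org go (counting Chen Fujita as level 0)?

4

The longest chain under Chen Fujita runs Chen Fujita → Sylvie Kimura → Felix Eriksson → Katya Okafor → Rania Weber, which is 4 levels below Chen Fujita.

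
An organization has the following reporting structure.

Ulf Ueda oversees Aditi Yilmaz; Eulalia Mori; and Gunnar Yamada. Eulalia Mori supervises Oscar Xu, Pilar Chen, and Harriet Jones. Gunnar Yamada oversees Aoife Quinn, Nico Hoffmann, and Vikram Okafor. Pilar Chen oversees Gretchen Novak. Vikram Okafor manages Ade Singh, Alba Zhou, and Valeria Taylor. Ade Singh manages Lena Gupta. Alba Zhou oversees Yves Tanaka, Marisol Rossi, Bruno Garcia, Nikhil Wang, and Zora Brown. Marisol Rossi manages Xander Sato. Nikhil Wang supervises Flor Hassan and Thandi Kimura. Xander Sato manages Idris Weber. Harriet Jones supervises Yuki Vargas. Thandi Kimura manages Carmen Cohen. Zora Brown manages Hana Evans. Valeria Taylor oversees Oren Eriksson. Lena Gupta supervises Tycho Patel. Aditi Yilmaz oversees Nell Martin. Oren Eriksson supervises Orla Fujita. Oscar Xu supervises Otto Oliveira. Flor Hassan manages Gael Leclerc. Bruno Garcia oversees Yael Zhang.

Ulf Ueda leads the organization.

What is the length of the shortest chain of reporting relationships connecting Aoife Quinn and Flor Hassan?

Aoife Quinn is 1 level below Gunnar Yamada, and Flor Hassan is 4 levels below Gunnar Yamada (their lowest common manager). The shortest path runs up from Aoife Quinn to Gunnar Yamada and back down to Flor Hassan: 1 + 4 = 5 links.

5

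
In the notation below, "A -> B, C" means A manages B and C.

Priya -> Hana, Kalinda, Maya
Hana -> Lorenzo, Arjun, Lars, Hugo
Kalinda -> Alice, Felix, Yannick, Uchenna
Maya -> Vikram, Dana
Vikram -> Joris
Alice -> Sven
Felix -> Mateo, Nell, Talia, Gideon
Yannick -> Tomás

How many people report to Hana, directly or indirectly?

Hana directly manages Lorenzo, Arjun, Lars, Hugo. Lorenzo has no reports. Arjun has no reports. Lars has no reports. Hugo has no reports. So Hana's organization is 4 direct reports plus everyone under them: 1 + 1 + 1 + 1 = 4.

4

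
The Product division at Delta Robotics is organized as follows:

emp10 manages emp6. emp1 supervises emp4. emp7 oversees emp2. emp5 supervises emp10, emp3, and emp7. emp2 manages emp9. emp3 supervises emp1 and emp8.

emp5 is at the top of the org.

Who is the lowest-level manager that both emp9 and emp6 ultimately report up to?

emp9's chain of managers is emp2, emp7, emp5. emp6's chain of managers is emp10, emp5. The first manager that appears in both chains is emp5.

emp5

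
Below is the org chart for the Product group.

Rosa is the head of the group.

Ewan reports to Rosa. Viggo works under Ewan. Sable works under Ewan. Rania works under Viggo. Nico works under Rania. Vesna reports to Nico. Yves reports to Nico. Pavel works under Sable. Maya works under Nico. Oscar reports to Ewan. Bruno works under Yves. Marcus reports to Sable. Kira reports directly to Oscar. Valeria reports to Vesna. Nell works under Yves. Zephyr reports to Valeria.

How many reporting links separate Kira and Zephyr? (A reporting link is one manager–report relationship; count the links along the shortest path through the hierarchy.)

8

Kira is 2 levels below Ewan, and Zephyr is 6 levels below Ewan (their lowest common manager). The shortest path runs up from Kira to Ewan and back down to Zephyr: 2 + 6 = 8 links.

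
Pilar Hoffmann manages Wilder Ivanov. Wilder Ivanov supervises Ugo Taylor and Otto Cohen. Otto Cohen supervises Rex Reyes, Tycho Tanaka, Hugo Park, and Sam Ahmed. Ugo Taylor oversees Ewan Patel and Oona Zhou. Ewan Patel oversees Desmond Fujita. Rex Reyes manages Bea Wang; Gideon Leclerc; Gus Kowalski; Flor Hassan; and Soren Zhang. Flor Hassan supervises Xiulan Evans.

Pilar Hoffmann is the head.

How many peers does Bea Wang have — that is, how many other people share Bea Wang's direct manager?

4

Bea Wang reports to Rex Reyes. Rex Reyes's other direct reports are Gideon Leclerc, Gus Kowalski, Flor Hassan, Soren Zhang — 4 peers.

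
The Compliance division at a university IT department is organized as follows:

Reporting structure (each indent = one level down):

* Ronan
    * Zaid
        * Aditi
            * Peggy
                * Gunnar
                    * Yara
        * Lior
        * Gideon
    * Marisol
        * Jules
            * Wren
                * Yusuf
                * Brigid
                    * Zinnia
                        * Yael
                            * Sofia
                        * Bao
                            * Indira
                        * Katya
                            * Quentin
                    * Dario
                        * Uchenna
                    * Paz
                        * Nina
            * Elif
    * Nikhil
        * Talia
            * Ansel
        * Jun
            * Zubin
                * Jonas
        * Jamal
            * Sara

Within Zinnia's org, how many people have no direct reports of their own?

3

The people in Zinnia's organization with no one reporting to them are Quentin, Indira, Sofia. That is 3.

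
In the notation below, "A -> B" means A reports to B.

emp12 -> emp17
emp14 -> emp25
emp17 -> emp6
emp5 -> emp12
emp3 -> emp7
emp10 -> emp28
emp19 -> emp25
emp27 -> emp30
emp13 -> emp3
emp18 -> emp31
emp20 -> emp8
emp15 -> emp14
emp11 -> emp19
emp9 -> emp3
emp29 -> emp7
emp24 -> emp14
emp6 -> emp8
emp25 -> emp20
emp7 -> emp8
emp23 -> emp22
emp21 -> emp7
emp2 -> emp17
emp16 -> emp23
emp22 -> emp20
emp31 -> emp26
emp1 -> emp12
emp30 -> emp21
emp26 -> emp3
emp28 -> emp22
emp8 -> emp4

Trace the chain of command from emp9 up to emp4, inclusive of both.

emp9 -> emp3 -> emp7 -> emp8 -> emp4

emp9 reports to emp3. emp3 reports to emp7. emp7 reports to emp8. emp8 reports to emp4. emp4 is at the top.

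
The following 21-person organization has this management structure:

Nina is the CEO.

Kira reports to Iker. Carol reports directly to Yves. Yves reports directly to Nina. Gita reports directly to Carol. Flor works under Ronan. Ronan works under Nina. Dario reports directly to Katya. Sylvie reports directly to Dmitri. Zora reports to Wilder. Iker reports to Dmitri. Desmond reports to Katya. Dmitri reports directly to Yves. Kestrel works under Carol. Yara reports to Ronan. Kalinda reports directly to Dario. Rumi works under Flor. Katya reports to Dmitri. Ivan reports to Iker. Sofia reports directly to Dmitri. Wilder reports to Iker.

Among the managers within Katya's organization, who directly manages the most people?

Katya

Direct-report counts within Katya's organization: Katya has 2; Dario has 1. The largest is 2, held by Katya.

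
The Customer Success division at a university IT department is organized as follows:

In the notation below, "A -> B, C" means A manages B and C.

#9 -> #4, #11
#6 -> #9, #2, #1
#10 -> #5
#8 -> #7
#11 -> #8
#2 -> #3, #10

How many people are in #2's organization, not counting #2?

#2 directly manages #3, #10. #3 has no reports. Under #10: #5 (1). So #2's organization is 2 direct reports plus everyone under them: 1 + 2 = 3.

3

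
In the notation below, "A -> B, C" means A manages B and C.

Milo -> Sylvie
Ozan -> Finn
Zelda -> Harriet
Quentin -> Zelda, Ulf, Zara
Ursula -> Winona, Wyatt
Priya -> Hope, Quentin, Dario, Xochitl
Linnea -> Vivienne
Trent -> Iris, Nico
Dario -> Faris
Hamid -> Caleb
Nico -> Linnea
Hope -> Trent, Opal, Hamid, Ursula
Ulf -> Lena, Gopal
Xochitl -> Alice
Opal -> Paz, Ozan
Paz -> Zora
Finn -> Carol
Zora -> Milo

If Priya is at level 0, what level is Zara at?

2

Chain from Zara up to Priya: Zara → Quentin → Priya. That is 2 steps up, so Zara is 2 levels below Priya.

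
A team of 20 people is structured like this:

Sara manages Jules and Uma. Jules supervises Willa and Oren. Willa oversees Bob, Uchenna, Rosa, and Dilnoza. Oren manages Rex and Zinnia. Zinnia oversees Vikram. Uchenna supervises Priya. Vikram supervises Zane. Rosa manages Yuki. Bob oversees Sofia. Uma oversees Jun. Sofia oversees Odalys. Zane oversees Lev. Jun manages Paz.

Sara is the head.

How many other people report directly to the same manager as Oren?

Oren reports to Jules. Jules's other direct reports are Willa — 1 peer.

1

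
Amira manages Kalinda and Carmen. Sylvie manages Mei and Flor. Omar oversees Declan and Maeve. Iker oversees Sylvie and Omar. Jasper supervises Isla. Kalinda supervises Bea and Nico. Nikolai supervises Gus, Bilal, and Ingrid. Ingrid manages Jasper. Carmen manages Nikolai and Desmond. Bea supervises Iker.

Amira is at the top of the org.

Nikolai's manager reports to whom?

Amira

Nikolai reports to Carmen, and Carmen reports to Amira. So Nikolai's skip-level manager is Amira.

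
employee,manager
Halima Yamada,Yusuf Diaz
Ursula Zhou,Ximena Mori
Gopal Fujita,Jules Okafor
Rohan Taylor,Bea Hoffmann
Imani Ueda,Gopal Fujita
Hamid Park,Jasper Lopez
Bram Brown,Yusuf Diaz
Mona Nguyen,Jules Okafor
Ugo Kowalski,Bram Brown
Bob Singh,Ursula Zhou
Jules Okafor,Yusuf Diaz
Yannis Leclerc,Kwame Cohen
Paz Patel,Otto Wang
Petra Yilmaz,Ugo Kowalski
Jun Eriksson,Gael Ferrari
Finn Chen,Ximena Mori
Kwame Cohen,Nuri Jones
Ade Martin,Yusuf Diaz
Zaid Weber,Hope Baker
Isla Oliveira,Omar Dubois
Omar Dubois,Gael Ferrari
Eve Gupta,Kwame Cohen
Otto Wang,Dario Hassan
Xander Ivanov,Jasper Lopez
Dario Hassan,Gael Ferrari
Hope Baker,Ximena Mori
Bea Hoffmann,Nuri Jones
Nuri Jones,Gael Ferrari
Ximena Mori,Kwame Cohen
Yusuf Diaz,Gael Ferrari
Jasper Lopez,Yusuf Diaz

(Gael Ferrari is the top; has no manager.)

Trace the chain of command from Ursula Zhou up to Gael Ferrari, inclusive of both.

Ursula Zhou reports to Ximena Mori. Ximena Mori reports to Kwame Cohen. Kwame Cohen reports to Nuri Jones. Nuri Jones reports to Gael Ferrari. Gael Ferrari is at the top.

Ursula Zhou -> Ximena Mori -> Kwame Cohen -> Nuri Jones -> Gael Ferrari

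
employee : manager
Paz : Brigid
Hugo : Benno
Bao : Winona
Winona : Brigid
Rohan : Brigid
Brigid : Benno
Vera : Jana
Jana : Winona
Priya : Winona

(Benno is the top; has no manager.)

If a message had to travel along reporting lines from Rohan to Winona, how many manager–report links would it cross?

2

Rohan is 1 level below Brigid, and Winona is 1 level below Brigid (their lowest common manager). The shortest path runs up from Rohan to Brigid and back down to Winona: 1 + 1 = 2 links.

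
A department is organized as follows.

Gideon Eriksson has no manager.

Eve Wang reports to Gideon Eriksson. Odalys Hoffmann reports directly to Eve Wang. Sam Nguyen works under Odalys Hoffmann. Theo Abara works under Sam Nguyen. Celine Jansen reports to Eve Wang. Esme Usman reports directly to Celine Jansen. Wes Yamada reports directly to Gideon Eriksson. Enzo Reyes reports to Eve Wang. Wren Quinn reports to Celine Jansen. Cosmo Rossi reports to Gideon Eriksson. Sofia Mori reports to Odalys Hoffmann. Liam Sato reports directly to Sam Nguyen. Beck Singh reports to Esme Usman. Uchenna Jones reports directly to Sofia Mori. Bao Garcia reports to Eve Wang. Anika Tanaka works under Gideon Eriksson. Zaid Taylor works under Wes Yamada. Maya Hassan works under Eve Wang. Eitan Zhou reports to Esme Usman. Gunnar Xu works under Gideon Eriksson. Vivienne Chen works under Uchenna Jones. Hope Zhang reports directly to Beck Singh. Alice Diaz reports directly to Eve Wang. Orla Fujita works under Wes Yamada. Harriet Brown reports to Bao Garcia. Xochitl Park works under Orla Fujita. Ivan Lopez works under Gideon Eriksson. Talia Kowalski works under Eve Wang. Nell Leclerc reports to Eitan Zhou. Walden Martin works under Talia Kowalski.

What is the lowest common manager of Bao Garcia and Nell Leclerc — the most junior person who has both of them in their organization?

Eve Wang

Bao Garcia's chain of managers is Eve Wang, Gideon Eriksson. Nell Leclerc's chain of managers is Eitan Zhou, Esme Usman, Celine Jansen, Eve Wang, Gideon Eriksson. The first manager that appears in both chains is Eve Wang.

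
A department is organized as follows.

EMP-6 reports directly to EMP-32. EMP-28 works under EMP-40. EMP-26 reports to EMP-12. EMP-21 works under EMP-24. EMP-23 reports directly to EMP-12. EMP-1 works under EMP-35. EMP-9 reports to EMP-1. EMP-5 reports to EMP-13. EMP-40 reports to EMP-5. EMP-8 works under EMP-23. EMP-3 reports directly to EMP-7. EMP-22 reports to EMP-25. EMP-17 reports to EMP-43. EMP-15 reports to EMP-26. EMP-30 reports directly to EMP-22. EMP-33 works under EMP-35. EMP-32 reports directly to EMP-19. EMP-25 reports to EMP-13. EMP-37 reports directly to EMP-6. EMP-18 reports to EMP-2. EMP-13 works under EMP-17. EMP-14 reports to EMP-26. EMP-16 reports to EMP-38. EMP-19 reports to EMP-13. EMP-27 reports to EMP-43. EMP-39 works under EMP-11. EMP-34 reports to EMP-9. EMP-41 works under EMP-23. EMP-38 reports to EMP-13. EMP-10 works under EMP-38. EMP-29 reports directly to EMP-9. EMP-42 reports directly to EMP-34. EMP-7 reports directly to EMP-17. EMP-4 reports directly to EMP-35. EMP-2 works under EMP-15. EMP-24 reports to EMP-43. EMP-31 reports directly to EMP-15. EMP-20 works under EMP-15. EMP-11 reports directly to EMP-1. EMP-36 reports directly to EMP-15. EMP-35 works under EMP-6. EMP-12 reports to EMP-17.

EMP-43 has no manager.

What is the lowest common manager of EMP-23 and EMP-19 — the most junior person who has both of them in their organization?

EMP-17

EMP-23's chain of managers is EMP-12, EMP-17, EMP-43. EMP-19's chain of managers is EMP-13, EMP-17, EMP-43. The first manager that appears in both chains is EMP-17.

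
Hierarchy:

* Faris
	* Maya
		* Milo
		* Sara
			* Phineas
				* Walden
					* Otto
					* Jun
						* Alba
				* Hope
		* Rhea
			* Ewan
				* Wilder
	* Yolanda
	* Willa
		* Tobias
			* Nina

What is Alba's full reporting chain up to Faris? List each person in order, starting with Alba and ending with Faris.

Alba reports to Jun. Jun reports to Walden. Walden reports to Phineas. Phineas reports to Sara. Sara reports to Maya. Maya reports to Faris. Faris is at the top.

Alba -> Jun -> Walden -> Phineas -> Sara -> Maya -> Faris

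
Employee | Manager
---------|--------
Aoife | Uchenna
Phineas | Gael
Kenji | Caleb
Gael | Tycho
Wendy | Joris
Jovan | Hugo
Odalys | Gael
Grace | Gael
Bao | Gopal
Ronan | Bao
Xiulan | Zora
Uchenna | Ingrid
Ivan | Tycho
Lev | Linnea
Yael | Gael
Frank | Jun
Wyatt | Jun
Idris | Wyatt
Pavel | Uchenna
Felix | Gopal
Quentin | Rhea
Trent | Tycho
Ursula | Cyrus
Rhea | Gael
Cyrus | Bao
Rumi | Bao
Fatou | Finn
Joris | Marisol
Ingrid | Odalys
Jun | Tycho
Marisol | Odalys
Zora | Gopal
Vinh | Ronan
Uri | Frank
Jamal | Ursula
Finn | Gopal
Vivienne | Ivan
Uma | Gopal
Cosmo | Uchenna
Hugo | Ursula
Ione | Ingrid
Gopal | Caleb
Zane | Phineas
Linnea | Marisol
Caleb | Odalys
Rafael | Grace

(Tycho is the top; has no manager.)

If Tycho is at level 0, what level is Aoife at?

5

Chain from Aoife up to Tycho: Aoife → Uchenna → Ingrid → Odalys → Gael → Tycho. That is 5 steps up, so Aoife is 5 levels below Tycho.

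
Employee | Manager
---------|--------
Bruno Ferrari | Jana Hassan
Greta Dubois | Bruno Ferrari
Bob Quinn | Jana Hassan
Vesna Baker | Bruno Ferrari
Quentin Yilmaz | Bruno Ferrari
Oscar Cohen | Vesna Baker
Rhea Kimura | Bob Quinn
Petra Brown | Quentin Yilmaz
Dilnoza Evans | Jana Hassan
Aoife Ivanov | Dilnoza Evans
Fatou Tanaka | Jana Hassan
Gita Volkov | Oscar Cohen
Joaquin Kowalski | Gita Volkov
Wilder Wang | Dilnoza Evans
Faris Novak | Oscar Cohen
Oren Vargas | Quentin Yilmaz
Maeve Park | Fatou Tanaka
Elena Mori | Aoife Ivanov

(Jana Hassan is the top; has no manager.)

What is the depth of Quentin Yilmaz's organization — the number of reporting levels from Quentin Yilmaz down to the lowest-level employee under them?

1

The longest chain under Quentin Yilmaz runs Quentin Yilmaz → Oren Vargas, which is 1 level below Quentin Yilmaz.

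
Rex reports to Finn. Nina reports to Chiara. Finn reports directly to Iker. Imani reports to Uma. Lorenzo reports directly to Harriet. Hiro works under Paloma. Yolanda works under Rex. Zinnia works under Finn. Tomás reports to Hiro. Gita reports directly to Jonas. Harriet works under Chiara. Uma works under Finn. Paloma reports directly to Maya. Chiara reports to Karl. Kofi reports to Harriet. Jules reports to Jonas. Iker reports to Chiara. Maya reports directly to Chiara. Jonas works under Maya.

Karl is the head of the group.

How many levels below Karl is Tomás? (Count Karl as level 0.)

Chain from Tomás up to Karl: Tomás → Hiro → Paloma → Maya → Chiara → Karl. That is 5 steps up, so Tomás is 5 levels below Karl.

5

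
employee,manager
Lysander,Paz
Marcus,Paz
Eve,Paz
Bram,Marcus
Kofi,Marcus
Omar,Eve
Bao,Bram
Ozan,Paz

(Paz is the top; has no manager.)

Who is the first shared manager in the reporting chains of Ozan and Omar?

Ozan's chain of managers is Paz. Omar's chain of managers is Eve, Paz. The first manager that appears in both chains is Paz.

Paz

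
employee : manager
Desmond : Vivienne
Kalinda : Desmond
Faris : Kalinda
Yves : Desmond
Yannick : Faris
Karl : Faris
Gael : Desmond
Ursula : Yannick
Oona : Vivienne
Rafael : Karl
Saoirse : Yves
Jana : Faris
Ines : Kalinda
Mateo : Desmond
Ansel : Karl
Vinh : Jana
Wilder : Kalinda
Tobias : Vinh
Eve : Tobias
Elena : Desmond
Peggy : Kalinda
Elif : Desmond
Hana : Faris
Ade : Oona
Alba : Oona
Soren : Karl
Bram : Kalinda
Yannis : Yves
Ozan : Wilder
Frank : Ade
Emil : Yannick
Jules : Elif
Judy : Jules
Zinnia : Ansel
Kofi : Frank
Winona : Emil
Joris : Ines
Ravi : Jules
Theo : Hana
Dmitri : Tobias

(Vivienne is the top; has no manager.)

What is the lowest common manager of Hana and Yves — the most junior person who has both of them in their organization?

Desmond

Hana's chain of managers is Faris, Kalinda, Desmond, Vivienne. Yves's chain of managers is Desmond, Vivienne. The first manager that appears in both chains is Desmond.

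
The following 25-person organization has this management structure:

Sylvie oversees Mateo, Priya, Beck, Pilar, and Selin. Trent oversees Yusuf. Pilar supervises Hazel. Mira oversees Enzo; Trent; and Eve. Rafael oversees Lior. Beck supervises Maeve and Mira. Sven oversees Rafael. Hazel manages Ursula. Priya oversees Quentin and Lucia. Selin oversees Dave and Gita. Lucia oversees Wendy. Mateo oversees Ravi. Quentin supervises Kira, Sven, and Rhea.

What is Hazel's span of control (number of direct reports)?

1

Hazel directly manages Ursula. That is 1 direct report.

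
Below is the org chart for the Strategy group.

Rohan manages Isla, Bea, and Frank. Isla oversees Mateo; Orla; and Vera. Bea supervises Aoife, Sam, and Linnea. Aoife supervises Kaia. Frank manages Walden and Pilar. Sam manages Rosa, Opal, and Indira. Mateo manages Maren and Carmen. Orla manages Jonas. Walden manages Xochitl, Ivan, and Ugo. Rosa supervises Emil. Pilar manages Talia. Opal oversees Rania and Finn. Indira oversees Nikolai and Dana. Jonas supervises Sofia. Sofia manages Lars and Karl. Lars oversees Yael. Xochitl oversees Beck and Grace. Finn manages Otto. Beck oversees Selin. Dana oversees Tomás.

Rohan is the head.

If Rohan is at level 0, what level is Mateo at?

Chain from Mateo up to Rohan: Mateo → Isla → Rohan. That is 2 steps up, so Mateo is 2 levels below Rohan.

2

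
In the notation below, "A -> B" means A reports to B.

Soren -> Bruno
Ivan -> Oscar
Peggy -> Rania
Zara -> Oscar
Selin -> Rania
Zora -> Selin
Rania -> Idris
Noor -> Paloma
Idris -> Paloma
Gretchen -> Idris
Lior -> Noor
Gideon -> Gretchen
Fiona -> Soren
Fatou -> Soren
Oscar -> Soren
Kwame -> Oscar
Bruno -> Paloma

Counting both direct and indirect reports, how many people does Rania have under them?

3

Rania directly manages Peggy, Selin. Peggy has no reports. Under Selin: Zora (1). So Rania's organization is 2 direct reports plus everyone under them: 1 + 2 = 3.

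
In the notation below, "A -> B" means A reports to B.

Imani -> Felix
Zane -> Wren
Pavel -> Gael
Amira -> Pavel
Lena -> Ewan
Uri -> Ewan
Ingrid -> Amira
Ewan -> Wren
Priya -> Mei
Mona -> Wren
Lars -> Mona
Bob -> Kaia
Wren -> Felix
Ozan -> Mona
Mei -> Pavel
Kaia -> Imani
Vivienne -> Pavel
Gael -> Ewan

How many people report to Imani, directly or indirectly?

2

Imani directly manages Kaia. Under Kaia: Bob (1). That's 2 in total.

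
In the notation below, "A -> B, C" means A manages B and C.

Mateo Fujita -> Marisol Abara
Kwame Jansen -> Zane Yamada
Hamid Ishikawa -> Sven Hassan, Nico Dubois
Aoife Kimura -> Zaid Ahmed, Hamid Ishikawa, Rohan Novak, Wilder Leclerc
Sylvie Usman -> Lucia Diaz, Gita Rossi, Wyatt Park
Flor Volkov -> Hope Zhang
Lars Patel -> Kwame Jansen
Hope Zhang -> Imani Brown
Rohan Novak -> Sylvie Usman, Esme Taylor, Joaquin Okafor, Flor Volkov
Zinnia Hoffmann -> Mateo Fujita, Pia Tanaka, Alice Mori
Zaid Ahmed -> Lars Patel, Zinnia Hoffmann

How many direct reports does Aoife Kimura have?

4

Aoife Kimura directly manages Zaid Ahmed, Hamid Ishikawa, Rohan Novak, Wilder Leclerc. That is 4 direct reports.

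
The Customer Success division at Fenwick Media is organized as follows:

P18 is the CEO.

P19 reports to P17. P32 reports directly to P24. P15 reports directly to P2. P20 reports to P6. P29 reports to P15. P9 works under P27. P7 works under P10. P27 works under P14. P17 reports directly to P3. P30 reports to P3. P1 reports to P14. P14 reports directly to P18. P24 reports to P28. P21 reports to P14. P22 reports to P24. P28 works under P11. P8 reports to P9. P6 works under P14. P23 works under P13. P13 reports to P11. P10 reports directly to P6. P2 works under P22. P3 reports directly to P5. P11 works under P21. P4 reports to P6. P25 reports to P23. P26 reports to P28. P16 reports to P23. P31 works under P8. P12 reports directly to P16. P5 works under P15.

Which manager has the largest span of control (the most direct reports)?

Direct-report counts: P18 has 1; P14 has 4; P6 has 3; P10 has 1; P27 has 1; P9 has 1; P8 has 1; P21 has 1; P11 has 2; P13 has 1; P23 has 2; P16 has 1; P28 has 2; P24 has 2; P22 has 1; P2 has 1; P15 has 2; P5 has 1; P3 has 2; P17 has 1. The largest is 4, held by P14.

P14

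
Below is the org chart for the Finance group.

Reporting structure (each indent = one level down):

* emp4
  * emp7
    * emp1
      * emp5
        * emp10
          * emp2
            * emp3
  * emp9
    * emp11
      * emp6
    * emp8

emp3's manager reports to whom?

emp10

emp3 reports to emp2, and emp2 reports to emp10. So emp3's skip-level manager is emp10.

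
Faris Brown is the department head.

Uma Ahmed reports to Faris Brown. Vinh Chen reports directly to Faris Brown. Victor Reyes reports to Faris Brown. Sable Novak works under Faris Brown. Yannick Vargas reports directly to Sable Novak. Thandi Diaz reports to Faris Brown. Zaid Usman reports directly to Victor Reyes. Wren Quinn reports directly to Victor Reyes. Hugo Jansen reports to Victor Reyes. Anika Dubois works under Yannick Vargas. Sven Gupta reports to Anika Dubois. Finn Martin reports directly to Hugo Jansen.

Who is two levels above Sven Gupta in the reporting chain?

Sven Gupta reports to Anika Dubois, and Anika Dubois reports to Yannick Vargas. So Sven Gupta's skip-level manager is Yannick Vargas.

Yannick Vargas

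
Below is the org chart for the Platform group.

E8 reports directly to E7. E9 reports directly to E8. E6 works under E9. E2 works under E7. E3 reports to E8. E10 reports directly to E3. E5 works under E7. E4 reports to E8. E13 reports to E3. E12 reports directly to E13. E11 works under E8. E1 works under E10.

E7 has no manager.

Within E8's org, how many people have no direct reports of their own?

The people in E8's organization with no one reporting to them are E11, E4, E12, E1, E6. That is 5.

5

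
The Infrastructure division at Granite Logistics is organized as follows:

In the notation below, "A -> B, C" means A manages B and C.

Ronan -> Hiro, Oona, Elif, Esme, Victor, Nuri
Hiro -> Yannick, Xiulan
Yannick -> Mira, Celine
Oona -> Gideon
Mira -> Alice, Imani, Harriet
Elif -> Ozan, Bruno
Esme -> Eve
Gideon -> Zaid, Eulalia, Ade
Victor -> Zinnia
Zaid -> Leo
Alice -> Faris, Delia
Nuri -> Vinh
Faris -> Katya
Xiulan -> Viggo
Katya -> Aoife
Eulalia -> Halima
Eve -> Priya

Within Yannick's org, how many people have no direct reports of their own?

5

The people in Yannick's organization with no one reporting to them are Celine, Harriet, Imani, Delia, Aoife. That is 5.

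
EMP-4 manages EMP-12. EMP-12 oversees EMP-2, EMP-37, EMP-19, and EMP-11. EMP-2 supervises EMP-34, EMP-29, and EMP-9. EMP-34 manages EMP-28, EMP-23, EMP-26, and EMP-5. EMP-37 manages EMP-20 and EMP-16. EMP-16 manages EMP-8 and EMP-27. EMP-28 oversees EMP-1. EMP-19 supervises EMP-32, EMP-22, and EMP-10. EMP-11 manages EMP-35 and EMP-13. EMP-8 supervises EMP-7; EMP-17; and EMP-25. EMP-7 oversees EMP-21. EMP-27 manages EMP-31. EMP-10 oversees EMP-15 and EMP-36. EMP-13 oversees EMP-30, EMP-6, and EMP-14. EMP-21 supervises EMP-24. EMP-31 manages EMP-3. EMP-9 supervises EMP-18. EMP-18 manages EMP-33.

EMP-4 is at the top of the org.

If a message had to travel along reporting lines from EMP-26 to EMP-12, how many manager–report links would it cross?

3

EMP-26 is in EMP-12's organization: the chain from EMP-26 up to EMP-12 is EMP-26 → EMP-34 → EMP-2 → EMP-12, which is 3 links.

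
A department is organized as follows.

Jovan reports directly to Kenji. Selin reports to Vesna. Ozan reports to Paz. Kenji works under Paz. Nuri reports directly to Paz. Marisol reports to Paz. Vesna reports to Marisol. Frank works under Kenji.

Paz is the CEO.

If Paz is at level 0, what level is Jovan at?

2

Chain from Jovan up to Paz: Jovan → Kenji → Paz. That is 2 steps up, so Jovan is 2 levels below Paz.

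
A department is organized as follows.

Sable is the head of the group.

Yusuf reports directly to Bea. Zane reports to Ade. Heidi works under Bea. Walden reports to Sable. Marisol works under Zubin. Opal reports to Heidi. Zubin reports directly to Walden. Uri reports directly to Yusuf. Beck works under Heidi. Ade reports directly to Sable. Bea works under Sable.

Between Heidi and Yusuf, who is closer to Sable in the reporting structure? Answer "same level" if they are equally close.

Both Heidi and Yusuf are 2 levels below Sable.

same level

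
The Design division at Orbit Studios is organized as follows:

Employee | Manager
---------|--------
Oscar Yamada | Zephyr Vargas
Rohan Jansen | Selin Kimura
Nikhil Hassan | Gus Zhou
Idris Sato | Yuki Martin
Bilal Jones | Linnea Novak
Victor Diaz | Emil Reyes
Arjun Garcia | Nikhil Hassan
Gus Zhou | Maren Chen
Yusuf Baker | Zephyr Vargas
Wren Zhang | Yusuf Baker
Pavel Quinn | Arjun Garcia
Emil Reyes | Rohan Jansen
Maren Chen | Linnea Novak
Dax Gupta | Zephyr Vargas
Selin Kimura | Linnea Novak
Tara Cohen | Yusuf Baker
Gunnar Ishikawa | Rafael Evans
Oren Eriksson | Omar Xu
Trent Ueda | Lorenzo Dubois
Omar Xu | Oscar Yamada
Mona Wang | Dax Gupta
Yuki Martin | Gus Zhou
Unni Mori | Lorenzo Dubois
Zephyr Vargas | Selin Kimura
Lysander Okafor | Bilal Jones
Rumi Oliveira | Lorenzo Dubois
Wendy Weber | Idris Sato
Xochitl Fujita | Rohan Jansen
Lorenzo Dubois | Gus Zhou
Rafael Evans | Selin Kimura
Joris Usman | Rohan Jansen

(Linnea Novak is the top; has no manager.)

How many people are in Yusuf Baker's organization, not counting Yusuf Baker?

2

Yusuf Baker directly manages Wren Zhang, Tara Cohen. Wren Zhang has no reports. Tara Cohen has no reports. So Yusuf Baker's organization is 2 direct reports plus everyone under them: 1 + 1 = 2.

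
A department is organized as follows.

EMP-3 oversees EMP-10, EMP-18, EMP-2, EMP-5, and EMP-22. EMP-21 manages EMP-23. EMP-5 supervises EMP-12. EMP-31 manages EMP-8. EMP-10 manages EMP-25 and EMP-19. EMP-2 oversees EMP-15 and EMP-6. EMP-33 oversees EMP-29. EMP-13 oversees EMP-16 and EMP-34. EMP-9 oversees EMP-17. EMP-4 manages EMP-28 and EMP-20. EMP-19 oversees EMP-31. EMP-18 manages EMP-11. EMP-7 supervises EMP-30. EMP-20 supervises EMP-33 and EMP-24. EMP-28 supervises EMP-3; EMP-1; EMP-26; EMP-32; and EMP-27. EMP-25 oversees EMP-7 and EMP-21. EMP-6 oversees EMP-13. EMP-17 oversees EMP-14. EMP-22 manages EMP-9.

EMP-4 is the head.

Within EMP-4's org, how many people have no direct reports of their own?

The people in EMP-4's organization with no one reporting to them are EMP-29, EMP-24, EMP-27, EMP-32, EMP-26, EMP-1, EMP-11, EMP-34, EMP-16, EMP-15, EMP-14, EMP-8, EMP-23, EMP-30, EMP-12. That is 15.

15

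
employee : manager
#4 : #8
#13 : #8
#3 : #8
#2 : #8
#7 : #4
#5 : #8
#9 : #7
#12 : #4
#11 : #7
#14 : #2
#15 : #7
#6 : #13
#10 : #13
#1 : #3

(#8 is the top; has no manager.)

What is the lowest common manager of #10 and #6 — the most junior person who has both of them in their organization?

#13

#10's chain of managers is #13, #8. #6's chain of managers is #13, #8. The first manager that appears in both chains is #13.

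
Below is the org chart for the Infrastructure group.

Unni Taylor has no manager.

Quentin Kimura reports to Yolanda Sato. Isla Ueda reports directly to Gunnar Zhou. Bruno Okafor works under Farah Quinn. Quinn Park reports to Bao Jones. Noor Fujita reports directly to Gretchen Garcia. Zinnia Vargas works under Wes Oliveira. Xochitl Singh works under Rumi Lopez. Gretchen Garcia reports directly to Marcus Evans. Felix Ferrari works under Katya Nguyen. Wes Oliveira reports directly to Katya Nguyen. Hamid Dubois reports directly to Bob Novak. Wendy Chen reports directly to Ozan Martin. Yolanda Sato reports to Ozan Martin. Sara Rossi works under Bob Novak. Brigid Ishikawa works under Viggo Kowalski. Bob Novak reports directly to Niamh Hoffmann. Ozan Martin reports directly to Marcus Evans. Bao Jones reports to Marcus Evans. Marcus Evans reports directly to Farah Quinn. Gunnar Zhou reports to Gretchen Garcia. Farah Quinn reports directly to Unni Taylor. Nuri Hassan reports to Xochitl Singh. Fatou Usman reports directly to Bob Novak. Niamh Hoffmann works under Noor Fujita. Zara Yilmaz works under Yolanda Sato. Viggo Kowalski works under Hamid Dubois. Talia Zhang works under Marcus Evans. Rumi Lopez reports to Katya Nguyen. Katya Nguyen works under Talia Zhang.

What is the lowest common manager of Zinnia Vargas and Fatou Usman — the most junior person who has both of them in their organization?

Marcus Evans

Zinnia Vargas's chain of managers is Wes Oliveira, Katya Nguyen, Talia Zhang, Marcus Evans, Farah Quinn, Unni Taylor. Fatou Usman's chain of managers is Bob Novak, Niamh Hoffmann, Noor Fujita, Gretchen Garcia, Marcus Evans, Farah Quinn, Unni Taylor. The first manager that appears in both chains is Marcus Evans.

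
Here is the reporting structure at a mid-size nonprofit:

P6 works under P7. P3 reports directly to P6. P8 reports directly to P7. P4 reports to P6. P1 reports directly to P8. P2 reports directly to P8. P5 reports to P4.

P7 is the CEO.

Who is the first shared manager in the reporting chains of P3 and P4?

P3's chain of managers is P6, P7. P4's chain of managers is P6, P7. The first manager that appears in both chains is P6.

P6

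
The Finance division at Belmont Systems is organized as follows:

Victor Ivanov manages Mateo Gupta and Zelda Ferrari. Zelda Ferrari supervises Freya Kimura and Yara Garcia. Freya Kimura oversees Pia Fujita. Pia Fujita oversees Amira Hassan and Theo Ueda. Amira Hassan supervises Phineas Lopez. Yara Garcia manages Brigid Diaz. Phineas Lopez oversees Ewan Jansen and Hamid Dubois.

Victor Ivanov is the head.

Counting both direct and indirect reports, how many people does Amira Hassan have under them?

3

Amira Hassan directly manages Phineas Lopez. Under Phineas Lopez: Hamid Dubois, Ewan Jansen (2). That's 3 in total.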